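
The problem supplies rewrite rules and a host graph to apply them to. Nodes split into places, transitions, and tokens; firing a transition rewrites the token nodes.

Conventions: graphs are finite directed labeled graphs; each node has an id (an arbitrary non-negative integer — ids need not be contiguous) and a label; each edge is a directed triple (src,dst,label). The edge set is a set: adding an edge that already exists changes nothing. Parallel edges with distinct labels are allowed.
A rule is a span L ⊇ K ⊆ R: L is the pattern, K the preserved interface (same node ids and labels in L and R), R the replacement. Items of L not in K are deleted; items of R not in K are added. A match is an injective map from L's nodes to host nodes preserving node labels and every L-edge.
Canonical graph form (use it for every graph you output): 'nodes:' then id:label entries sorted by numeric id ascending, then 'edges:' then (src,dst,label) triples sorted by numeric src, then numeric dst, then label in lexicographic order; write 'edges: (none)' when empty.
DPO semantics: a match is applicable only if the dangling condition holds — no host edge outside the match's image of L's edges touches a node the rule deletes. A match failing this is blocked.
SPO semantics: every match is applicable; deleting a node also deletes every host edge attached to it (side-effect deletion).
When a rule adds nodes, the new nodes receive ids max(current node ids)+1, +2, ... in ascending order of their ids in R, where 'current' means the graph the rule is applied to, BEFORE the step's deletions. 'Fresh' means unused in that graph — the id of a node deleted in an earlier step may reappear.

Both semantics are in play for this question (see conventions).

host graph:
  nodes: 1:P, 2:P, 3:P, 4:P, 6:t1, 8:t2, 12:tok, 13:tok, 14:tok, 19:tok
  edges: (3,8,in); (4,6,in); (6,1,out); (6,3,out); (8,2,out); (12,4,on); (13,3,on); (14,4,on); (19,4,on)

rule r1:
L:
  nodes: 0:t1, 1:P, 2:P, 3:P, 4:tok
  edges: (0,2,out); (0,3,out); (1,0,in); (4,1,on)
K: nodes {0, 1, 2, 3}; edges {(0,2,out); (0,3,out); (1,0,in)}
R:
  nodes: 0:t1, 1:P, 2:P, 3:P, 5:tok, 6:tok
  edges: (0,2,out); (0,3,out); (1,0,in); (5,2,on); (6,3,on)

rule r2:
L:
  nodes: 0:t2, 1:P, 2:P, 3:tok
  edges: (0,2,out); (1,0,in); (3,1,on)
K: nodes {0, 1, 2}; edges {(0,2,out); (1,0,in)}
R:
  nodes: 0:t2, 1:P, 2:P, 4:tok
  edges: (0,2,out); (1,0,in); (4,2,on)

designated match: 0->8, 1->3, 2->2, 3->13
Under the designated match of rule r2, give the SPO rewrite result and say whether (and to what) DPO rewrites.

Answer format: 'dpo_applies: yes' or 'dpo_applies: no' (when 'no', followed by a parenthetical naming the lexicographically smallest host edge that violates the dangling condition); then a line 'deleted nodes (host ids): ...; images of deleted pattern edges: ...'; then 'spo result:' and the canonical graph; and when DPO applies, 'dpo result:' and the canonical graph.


dpo_applies: yes
deleted nodes (host ids): 13; images of deleted pattern edges: (13,3,on)
spo result:
nodes: 1:P, 2:P, 3:P, 4:P, 6:t1, 8:t2, 12:tok, 14:tok, 19:tok, 20:tok
edges: (3,8,in); (4,6,in); (6,1,out); (6,3,out); (8,2,out); (12,4,on); (14,4,on); (19,4,on); (20,2,on)
dpo result:
nodes: 1:P, 2:P, 3:P, 4:P, 6:t1, 8:t2, 12:tok, 14:tok, 19:tok, 20:tok
edges: (3,8,in); (4,6,in); (6,1,out); (6,3,out); (8,2,out); (12,4,on); (14,4,on); (19,4,on); (20,2,on)


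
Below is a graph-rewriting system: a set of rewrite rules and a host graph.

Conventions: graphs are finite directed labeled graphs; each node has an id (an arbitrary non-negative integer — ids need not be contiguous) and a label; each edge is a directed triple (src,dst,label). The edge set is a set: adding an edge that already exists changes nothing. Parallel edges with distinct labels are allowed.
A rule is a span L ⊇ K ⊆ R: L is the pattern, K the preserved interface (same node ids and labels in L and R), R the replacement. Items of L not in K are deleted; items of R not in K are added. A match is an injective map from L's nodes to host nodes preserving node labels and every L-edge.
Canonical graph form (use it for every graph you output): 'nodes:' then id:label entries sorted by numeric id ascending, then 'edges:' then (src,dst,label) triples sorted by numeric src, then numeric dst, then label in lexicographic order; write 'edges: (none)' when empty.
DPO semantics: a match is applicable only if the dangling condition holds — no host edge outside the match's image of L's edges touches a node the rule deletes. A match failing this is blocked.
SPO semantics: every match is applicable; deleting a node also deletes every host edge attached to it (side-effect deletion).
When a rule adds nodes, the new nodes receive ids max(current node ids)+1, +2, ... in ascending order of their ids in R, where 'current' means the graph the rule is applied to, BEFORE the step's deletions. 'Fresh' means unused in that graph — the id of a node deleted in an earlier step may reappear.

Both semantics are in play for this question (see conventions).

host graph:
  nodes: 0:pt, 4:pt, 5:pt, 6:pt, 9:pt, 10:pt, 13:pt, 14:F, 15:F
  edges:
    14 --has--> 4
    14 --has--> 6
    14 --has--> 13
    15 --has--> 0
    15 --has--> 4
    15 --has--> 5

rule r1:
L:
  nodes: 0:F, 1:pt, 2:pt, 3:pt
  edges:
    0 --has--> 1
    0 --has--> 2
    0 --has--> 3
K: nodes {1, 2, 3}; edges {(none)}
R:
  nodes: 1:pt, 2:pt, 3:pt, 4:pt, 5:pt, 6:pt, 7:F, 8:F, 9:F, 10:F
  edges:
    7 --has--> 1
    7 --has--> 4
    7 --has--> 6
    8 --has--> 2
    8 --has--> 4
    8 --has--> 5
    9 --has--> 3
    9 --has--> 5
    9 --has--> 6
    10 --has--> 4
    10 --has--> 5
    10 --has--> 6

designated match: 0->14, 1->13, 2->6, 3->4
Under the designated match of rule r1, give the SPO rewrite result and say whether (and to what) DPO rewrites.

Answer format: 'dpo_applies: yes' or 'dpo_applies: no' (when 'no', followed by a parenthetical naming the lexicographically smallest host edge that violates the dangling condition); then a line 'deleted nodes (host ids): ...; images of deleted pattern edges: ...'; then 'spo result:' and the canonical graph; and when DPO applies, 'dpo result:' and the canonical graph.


dpo_applies: yes
deleted nodes (host ids): 14; images of deleted pattern edges: (14,4,has); (14,6,has); (14,13,has)
spo result:
nodes: 0:pt, 4:pt, 5:pt, 6:pt, 9:pt, 10:pt, 13:pt, 15:F, 16:pt, 17:pt, 18:pt, 19:F, 20:F, 21:F, 22:F
edges: (15,0,has); (15,4,has); (15,5,has); (19,13,has); (19,16,has); (19,18,has); (20,6,has); (20,16,has); (20,17,has); (21,4,has); (21,17,has); (21,18,has); (22,16,has); (22,17,has); (22,18,has)
dpo result:
nodes: 0:pt, 4:pt, 5:pt, 6:pt, 9:pt, 10:pt, 13:pt, 15:F, 16:pt, 17:pt, 18:pt, 19:F, 20:F, 21:F, 22:F
edges: (15,0,has); (15,4,has); (15,5,has); (19,13,has); (19,16,has); (19,18,has); (20,6,has); (20,16,has); (20,17,has); (21,4,has); (21,17,has); (21,18,has); (22,16,has); (22,17,has); (22,18,has)


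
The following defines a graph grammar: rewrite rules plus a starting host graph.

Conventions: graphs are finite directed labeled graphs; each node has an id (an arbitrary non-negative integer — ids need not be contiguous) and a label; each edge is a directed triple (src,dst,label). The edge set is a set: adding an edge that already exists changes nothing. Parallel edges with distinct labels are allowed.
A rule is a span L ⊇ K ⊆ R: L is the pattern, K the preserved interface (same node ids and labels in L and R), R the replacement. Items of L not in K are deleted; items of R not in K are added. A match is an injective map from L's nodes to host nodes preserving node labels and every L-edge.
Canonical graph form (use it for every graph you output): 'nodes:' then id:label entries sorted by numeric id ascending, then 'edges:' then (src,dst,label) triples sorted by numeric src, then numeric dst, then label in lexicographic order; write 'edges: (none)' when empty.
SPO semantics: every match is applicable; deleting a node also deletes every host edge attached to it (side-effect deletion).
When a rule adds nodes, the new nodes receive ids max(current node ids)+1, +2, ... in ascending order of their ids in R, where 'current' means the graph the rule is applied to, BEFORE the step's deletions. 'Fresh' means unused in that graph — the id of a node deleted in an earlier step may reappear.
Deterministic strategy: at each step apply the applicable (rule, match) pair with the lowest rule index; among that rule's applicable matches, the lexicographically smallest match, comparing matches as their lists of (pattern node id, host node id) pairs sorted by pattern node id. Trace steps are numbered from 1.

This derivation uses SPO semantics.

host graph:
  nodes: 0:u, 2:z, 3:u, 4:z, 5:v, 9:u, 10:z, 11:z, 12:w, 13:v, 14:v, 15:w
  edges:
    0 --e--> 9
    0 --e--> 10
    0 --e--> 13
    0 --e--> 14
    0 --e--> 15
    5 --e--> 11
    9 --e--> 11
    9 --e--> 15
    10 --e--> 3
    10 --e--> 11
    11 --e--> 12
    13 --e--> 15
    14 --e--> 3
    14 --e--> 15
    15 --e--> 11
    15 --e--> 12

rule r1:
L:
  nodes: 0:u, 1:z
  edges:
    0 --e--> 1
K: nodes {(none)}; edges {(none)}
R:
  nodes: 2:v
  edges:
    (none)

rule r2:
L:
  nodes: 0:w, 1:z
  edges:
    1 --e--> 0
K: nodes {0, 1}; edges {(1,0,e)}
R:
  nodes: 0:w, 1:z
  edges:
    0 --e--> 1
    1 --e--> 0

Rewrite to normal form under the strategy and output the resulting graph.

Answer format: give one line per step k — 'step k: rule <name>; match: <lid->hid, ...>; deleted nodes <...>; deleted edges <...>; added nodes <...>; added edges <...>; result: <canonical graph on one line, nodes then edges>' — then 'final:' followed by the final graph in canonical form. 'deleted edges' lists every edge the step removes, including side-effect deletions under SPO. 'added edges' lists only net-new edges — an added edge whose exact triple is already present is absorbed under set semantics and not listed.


step 1: rule r1; match: 0->0, 1->10; deleted nodes 0, 10; deleted edges (0,9,e); (0,10,e); (0,13,e); (0,14,e); (0,15,e); (10,3,e); (10,11,e); added nodes 16; added edges (none); result: nodes: 2:z, 3:u, 4:z, 5:v, 9:u, 11:z, 12:w, 13:v, 14:v, 15:w, 16:v edges: (5,11,e); (9,11,e); (9,15,e); (11,12,e); (13,15,e); (14,3,e); (14,15,e); (15,11,e); (15,12,e)
step 2: rule r1; match: 0->9, 1->11; deleted nodes 9, 11; deleted edges (5,11,e); (9,11,e); (9,15,e); (11,12,e); (15,11,e); added nodes 17; added edges (none); result: nodes: 2:z, 3:u, 4:z, 5:v, 12:w, 13:v, 14:v, 15:w, 16:v, 17:v edges: (13,15,e); (14,3,e); (14,15,e); (15,12,e)
final:
nodes: 2:z, 3:u, 4:z, 5:v, 12:w, 13:v, 14:v, 15:w, 16:v, 17:v
edges: (13,15,e); (14,3,e); (14,15,e); (15,12,e)


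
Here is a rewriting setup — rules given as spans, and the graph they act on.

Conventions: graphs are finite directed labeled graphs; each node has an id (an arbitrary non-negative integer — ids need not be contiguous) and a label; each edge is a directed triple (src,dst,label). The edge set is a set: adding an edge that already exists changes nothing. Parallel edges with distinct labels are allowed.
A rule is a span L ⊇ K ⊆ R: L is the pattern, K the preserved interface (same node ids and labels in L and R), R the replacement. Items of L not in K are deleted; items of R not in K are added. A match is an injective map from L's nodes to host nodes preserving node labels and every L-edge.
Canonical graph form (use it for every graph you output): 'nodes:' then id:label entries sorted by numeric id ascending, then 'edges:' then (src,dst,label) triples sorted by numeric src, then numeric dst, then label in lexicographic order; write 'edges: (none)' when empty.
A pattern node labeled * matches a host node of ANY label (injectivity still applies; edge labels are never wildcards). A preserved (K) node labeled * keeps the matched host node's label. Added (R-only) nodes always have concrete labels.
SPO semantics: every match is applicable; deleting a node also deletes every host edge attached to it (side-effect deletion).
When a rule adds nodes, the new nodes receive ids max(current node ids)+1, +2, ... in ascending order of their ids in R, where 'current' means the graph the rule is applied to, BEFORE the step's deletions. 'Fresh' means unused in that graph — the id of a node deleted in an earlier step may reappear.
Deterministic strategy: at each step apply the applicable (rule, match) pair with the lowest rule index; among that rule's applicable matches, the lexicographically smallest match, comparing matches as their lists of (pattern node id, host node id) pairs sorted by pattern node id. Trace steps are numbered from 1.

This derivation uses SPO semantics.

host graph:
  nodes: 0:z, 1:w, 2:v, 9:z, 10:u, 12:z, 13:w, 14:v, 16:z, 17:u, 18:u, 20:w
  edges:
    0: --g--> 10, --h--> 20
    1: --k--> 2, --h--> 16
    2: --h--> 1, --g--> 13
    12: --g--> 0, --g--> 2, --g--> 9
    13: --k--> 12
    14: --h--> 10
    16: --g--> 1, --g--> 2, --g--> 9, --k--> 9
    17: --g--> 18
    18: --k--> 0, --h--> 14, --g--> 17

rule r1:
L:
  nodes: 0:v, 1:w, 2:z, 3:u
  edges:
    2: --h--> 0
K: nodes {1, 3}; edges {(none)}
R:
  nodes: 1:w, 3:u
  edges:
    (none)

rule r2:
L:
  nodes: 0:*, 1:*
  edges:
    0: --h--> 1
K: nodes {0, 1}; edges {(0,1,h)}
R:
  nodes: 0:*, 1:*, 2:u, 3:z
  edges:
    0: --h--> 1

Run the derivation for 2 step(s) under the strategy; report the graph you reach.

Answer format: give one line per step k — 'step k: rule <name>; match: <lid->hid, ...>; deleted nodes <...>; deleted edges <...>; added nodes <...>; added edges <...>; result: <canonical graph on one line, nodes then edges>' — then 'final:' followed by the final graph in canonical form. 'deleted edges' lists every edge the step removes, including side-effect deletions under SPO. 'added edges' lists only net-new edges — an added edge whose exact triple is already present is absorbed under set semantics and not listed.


step 1: rule r2; match: 0->0, 1->20; deleted nodes (none); deleted edges (none); added nodes 21, 22; added edges (none); result: nodes: 0:z, 1:w, 2:v, 9:z, 10:u, 12:z, 13:w, 14:v, 16:z, 17:u, 18:u, 20:w, 21:u, 22:z edges: (0,10,g); (0,20,h); (1,2,k); (1,16,h); (2,1,h); (2,13,g); (12,0,g); (12,2,g); (12,9,g); (13,12,k); (14,10,h); (16,1,g); (16,2,g); (16,9,g); (16,9,k); (17,18,g); (18,0,k); (18,14,h); (18,17,g)
step 2: rule r2; match: 0->0, 1->20; deleted nodes (none); deleted edges (none); added nodes 23, 24; added edges (none); result: nodes: 0:z, 1:w, 2:v, 9:z, 10:u, 12:z, 13:w, 14:v, 16:z, 17:u, 18:u, 20:w, 21:u, 22:z, 23:u, 24:z edges: (0,10,g); (0,20,h); (1,2,k); (1,16,h); (2,1,h); (2,13,g); (12,0,g); (12,2,g); (12,9,g); (13,12,k); (14,10,h); (16,1,g); (16,2,g); (16,9,g); (16,9,k); (17,18,g); (18,0,k); (18,14,h); (18,17,g)
final:
nodes: 0:z, 1:w, 2:v, 9:z, 10:u, 12:z, 13:w, 14:v, 16:z, 17:u, 18:u, 20:w, 21:u, 22:z, 23:u, 24:z
edges: (0,10,g); (0,20,h); (1,2,k); (1,16,h); (2,1,h); (2,13,g); (12,0,g); (12,2,g); (12,9,g); (13,12,k); (14,10,h); (16,1,g); (16,2,g); (16,9,g); (16,9,k); (17,18,g); (18,0,k); (18,14,h); (18,17,g)


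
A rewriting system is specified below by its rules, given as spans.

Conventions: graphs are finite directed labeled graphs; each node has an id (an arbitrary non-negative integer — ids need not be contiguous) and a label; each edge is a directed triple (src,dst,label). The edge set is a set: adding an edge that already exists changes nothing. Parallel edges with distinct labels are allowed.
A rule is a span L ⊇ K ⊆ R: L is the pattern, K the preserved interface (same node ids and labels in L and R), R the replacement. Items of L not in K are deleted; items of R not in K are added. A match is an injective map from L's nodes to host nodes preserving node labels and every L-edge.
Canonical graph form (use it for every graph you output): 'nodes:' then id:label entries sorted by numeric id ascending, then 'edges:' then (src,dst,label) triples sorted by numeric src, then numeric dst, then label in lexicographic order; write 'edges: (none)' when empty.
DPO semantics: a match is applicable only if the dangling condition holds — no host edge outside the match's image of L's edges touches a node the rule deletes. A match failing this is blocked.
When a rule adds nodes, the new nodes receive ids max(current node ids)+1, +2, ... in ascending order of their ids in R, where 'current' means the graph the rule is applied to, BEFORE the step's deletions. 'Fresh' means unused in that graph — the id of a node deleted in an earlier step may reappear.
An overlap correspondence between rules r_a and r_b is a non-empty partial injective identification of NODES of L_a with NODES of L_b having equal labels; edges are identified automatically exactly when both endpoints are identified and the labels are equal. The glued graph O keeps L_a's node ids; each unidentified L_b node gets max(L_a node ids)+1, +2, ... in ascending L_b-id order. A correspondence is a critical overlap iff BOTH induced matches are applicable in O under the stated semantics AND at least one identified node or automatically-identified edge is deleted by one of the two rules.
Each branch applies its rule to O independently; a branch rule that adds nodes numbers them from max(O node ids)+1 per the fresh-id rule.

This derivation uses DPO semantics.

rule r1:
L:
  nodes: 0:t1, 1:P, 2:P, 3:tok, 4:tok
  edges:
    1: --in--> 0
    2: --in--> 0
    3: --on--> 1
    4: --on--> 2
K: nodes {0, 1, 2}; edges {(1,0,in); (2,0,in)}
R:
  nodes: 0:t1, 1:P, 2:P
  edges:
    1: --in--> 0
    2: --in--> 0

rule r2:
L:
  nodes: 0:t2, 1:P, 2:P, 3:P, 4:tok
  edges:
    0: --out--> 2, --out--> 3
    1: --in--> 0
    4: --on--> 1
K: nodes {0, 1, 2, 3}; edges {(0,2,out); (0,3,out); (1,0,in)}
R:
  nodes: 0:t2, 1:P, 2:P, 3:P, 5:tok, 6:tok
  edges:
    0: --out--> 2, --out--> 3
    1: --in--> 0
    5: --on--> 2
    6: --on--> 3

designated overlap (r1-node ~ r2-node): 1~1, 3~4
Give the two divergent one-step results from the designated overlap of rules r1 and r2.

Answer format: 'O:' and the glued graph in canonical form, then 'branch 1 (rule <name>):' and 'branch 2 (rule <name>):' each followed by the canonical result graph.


O:
nodes: 0:t1, 1:P, 2:P, 3:tok, 4:tok, 5:t2, 6:P, 7:P
edges: (1,0,in); (1,5,in); (2,0,in); (3,1,on); (4,2,on); (5,6,out); (5,7,out)
branch 1 (rule r1):
nodes: 0:t1, 1:P, 2:P, 5:t2, 6:P, 7:P
edges: (1,0,in); (1,5,in); (2,0,in); (5,6,out); (5,7,out)
branch 2 (rule r2):
nodes: 0:t1, 1:P, 2:P, 4:tok, 5:t2, 6:P, 7:P, 8:tok, 9:tok
edges: (1,0,in); (1,5,in); (2,0,in); (4,2,on); (5,6,out); (5,7,out); (8,6,on); (9,7,on)


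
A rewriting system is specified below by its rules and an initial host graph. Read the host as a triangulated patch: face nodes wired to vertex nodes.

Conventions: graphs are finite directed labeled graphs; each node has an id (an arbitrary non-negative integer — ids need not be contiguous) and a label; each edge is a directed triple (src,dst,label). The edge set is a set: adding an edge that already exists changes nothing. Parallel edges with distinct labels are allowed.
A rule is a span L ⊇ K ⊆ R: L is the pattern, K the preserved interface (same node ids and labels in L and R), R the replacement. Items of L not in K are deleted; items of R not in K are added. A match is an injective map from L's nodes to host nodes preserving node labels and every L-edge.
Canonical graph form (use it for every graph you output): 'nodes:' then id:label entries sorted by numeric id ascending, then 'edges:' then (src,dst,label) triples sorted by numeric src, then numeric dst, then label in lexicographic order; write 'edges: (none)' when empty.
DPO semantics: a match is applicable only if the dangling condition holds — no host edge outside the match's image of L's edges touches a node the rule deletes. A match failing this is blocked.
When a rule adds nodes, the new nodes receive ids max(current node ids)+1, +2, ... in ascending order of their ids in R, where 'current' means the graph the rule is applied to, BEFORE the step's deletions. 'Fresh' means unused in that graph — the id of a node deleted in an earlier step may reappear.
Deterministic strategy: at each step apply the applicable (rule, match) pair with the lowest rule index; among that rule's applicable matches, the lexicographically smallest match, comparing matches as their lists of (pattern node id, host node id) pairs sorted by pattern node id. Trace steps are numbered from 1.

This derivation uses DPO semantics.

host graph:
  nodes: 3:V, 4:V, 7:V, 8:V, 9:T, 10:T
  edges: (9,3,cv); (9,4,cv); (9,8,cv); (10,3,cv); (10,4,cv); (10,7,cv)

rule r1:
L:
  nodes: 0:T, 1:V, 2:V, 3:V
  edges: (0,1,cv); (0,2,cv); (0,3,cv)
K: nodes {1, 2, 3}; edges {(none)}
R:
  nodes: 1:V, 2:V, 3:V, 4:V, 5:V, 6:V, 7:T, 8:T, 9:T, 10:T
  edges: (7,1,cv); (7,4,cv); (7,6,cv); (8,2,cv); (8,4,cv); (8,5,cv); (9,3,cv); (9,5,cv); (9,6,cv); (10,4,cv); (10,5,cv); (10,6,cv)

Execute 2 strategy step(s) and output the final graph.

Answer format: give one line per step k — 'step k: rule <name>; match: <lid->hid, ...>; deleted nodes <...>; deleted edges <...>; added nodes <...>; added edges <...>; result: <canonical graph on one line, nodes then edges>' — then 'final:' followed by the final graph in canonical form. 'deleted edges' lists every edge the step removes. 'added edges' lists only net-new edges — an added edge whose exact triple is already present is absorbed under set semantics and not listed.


step 1: rule r1; match: 0->9, 1->3, 2->4, 3->8; deleted nodes 9; deleted edges (9,3,cv); (9,4,cv); (9,8,cv); added nodes 11, 12, 13, 14, 15, 16, 17; added edges (14,3,cv); (14,11,cv); (14,13,cv); (15,4,cv); (15,11,cv); (15,12,cv); (16,8,cv); (16,12,cv); (16,13,cv); (17,11,cv); (17,12,cv); (17,13,cv); result: nodes: 3:V, 4:V, 7:V, 8:V, 10:T, 11:V, 12:V, 13:V, 14:T, 15:T, 16:T, 17:T edges: (10,3,cv); (10,4,cv); (10,7,cv); (14,3,cv); (14,11,cv); (14,13,cv); (15,4,cv); (15,11,cv); (15,12,cv); (16,8,cv); (16,12,cv); (16,13,cv); (17,11,cv); (17,12,cv); (17,13,cv)
step 2: rule r1; match: 0->10, 1->3, 2->4, 3->7; deleted nodes 10; deleted edges (10,3,cv); (10,4,cv); (10,7,cv); added nodes 18, 19, 20, 21, 22, 23, 24; added edges (21,3,cv); (21,18,cv); (21,20,cv); (22,4,cv); (22,18,cv); (22,19,cv); (23,7,cv); (23,19,cv); (23,20,cv); (24,18,cv); (24,19,cv); (24,20,cv); result: nodes: 3:V, 4:V, 7:V, 8:V, 11:V, 12:V, 13:V, 14:T, 15:T, 16:T, 17:T, 18:V, 19:V, 20:V, 21:T, 22:T, 23:T, 24:T edges: (14,3,cv); (14,11,cv); (14,13,cv); (15,4,cv); (15,11,cv); (15,12,cv); (16,8,cv); (16,12,cv); (16,13,cv); (17,11,cv); (17,12,cv); (17,13,cv); (21,3,cv); (21,18,cv); (21,20,cv); (22,4,cv); (22,18,cv); (22,19,cv); (23,7,cv); (23,19,cv); (23,20,cv); (24,18,cv); (24,19,cv); (24,20,cv)
final:
nodes: 3:V, 4:V, 7:V, 8:V, 11:V, 12:V, 13:V, 14:T, 15:T, 16:T, 17:T, 18:V, 19:V, 20:V, 21:T, 22:T, 23:T, 24:T
edges: (14,3,cv); (14,11,cv); (14,13,cv); (15,4,cv); (15,11,cv); (15,12,cv); (16,8,cv); (16,12,cv); (16,13,cv); (17,11,cv); (17,12,cv); (17,13,cv); (21,3,cv); (21,18,cv); (21,20,cv); (22,4,cv); (22,18,cv); (22,19,cv); (23,7,cv); (23,19,cv); (23,20,cv); (24,18,cv); (24,19,cv); (24,20,cv)


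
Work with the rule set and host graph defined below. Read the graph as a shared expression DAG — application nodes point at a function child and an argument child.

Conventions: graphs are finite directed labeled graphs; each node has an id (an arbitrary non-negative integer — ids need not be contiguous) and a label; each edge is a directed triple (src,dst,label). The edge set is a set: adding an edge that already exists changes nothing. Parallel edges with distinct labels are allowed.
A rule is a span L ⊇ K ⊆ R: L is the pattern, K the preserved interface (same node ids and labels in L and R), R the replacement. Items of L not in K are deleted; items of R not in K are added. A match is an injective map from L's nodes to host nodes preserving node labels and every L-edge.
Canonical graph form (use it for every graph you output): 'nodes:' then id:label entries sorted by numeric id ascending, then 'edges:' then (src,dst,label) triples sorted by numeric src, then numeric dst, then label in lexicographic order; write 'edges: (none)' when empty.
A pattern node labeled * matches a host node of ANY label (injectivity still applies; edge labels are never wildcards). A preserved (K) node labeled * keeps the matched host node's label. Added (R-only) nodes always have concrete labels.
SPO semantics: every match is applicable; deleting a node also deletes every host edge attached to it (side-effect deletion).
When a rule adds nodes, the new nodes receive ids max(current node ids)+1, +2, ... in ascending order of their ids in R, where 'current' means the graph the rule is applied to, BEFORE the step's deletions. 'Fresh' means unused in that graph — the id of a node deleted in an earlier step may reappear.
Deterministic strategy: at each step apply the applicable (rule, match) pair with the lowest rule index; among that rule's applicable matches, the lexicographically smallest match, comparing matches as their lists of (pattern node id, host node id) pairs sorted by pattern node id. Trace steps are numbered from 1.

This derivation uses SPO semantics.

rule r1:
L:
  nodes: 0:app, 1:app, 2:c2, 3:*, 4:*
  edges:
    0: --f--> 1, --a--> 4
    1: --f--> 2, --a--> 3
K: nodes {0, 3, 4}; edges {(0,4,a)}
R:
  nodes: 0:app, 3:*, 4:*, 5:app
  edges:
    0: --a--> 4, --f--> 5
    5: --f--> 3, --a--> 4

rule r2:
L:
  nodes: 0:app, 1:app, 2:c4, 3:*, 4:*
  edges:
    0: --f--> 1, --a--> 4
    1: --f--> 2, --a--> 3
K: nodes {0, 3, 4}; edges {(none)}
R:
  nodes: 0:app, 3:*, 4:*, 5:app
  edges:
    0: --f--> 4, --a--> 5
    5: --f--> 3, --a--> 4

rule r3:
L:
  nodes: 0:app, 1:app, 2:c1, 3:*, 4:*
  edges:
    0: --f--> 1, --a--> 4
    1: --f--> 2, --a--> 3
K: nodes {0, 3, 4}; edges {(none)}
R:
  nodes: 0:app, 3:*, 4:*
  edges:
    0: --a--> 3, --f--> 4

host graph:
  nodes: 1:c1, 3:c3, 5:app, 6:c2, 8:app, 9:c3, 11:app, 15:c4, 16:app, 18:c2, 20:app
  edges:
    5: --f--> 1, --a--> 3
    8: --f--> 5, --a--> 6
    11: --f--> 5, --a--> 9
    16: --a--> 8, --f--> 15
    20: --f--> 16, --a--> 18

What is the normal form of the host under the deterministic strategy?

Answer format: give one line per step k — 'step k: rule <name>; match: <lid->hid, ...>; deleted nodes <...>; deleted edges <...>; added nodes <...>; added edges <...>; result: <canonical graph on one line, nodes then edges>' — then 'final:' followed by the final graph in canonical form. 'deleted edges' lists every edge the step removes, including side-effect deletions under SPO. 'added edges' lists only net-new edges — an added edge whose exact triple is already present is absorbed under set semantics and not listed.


step 1: rule r2; match: 0->20, 1->16, 2->15, 3->8, 4->18; deleted nodes 15, 16; deleted edges (16,8,a); (16,15,f); (20,16,f); (20,18,a); added nodes 21; added edges (20,18,f); (20,21,a); (21,8,f); (21,18,a); result: nodes: 1:c1, 3:c3, 5:app, 6:c2, 8:app, 9:c3, 11:app, 18:c2, 20:app, 21:app edges: (5,1,f); (5,3,a); (8,5,f); (8,6,a); (11,5,f); (11,9,a); (20,18,f); (20,21,a); (21,8,f); (21,18,a)
step 2: rule r3; match: 0->8, 1->5, 2->1, 3->3, 4->6; deleted nodes 1, 5; deleted edges (5,1,f); (5,3,a); (8,5,f); (8,6,a); (11,5,f); added nodes (none); added edges (8,3,a); (8,6,f); result: nodes: 3:c3, 6:c2, 8:app, 9:c3, 11:app, 18:c2, 20:app, 21:app edges: (8,3,a); (8,6,f); (11,9,a); (20,18,f); (20,21,a); (21,8,f); (21,18,a)
step 3: rule r1; match: 0->21, 1->8, 2->6, 3->3, 4->18; deleted nodes 6, 8; deleted edges (8,3,a); (8,6,f); (21,8,f); added nodes 22; added edges (21,22,f); (22,3,f); (22,18,a); result: nodes: 3:c3, 9:c3, 11:app, 18:c2, 20:app, 21:app, 22:app edges: (11,9,a); (20,18,f); (20,21,a); (21,18,a); (21,22,f); (22,3,f); (22,18,a)
final:
nodes: 3:c3, 9:c3, 11:app, 18:c2, 20:app, 21:app, 22:app
edges: (11,9,a); (20,18,f); (20,21,a); (21,18,a); (21,22,f); (22,3,f); (22,18,a)


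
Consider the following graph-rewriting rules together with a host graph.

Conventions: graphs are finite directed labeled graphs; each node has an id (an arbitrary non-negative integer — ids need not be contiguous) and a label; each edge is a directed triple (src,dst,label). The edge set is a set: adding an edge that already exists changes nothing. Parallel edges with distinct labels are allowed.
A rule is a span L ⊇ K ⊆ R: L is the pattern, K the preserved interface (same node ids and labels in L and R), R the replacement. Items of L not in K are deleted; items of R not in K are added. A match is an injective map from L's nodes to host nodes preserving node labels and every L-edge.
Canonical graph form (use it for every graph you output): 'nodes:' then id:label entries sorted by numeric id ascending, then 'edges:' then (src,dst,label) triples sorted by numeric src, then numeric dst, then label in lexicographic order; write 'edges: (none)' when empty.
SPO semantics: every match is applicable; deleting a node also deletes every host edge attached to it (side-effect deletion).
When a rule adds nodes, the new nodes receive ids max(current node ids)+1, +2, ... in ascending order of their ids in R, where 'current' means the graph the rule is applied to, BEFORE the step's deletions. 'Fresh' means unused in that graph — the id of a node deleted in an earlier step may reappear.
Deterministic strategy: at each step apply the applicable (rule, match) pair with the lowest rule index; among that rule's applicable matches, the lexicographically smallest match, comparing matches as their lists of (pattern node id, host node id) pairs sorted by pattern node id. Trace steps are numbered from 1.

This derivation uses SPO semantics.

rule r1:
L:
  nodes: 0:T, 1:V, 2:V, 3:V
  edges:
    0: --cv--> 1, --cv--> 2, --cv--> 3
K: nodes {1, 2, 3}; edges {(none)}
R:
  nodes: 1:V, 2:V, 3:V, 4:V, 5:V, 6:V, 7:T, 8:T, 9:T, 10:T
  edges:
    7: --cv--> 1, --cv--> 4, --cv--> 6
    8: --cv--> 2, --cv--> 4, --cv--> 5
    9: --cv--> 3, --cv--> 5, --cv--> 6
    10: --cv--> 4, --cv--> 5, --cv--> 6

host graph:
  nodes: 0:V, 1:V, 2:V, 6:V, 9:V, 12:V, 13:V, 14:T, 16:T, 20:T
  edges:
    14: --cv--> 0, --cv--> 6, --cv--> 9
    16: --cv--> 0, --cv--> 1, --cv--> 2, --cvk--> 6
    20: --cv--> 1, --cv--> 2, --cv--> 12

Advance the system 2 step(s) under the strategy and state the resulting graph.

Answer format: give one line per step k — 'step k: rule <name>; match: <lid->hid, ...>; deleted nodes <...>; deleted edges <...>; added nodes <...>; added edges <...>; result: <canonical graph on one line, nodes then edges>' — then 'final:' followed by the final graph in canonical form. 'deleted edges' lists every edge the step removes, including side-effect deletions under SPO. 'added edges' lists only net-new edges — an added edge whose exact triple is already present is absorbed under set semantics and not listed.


step 1: rule r1; match: 0->14, 1->0, 2->6, 3->9; deleted nodes 14; deleted edges (14,0,cv); (14,6,cv); (14,9,cv); added nodes 21, 22, 23, 24, 25, 26, 27; added edges (24,0,cv); (24,21,cv); (24,23,cv); (25,6,cv); (25,21,cv); (25,22,cv); (26,9,cv); (26,22,cv); (26,23,cv); (27,21,cv); (27,22,cv); (27,23,cv); result: nodes: 0:V, 1:V, 2:V, 6:V, 9:V, 12:V, 13:V, 16:T, 20:T, 21:V, 22:V, 23:V, 24:T, 25:T, 26:T, 27:T edges: (16,0,cv); (16,1,cv); (16,2,cv); (16,6,cvk); (20,1,cv); (20,2,cv); (20,12,cv); (24,0,cv); (24,21,cv); (24,23,cv); (25,6,cv); (25,21,cv); (25,22,cv); (26,9,cv); (26,22,cv); (26,23,cv); (27,21,cv); (27,22,cv); (27,23,cv)
step 2: rule r1; match: 0->16, 1->0, 2->1, 3->2; deleted nodes 16; deleted edges (16,0,cv); (16,1,cv); (16,2,cv); (16,6,cvk); added nodes 28, 29, 30, 31, 32, 33, 34; added edges (31,0,cv); (31,28,cv); (31,30,cv); (32,1,cv); (32,28,cv); (32,29,cv); (33,2,cv); (33,29,cv); (33,30,cv); (34,28,cv); (34,29,cv); (34,30,cv); result: nodes: 0:V, 1:V, 2:V, 6:V, 9:V, 12:V, 13:V, 20:T, 21:V, 22:V, 23:V, 24:T, 25:T, 26:T, 27:T, 28:V, 29:V, 30:V, 31:T, 32:T, 33:T, 34:T edges: (20,1,cv); (20,2,cv); (20,12,cv); (24,0,cv); (24,21,cv); (24,23,cv); (25,6,cv); (25,21,cv); (25,22,cv); (26,9,cv); (26,22,cv); (26,23,cv); (27,21,cv); (27,22,cv); (27,23,cv); (31,0,cv); (31,28,cv); (31,30,cv); (32,1,cv); (32,28,cv); (32,29,cv); (33,2,cv); (33,29,cv); (33,30,cv); (34,28,cv); (34,29,cv); (34,30,cv)
final:
nodes: 0:V, 1:V, 2:V, 6:V, 9:V, 12:V, 13:V, 20:T, 21:V, 22:V, 23:V, 24:T, 25:T, 26:T, 27:T, 28:V, 29:V, 30:V, 31:T, 32:T, 33:T, 34:T
edges: (20,1,cv); (20,2,cv); (20,12,cv); (24,0,cv); (24,21,cv); (24,23,cv); (25,6,cv); (25,21,cv); (25,22,cv); (26,9,cv); (26,22,cv); (26,23,cv); (27,21,cv); (27,22,cv); (27,23,cv); (31,0,cv); (31,28,cv); (31,30,cv); (32,1,cv); (32,28,cv); (32,29,cv); (33,2,cv); (33,29,cv); (33,30,cv); (34,28,cv); (34,29,cv); (34,30,cv)


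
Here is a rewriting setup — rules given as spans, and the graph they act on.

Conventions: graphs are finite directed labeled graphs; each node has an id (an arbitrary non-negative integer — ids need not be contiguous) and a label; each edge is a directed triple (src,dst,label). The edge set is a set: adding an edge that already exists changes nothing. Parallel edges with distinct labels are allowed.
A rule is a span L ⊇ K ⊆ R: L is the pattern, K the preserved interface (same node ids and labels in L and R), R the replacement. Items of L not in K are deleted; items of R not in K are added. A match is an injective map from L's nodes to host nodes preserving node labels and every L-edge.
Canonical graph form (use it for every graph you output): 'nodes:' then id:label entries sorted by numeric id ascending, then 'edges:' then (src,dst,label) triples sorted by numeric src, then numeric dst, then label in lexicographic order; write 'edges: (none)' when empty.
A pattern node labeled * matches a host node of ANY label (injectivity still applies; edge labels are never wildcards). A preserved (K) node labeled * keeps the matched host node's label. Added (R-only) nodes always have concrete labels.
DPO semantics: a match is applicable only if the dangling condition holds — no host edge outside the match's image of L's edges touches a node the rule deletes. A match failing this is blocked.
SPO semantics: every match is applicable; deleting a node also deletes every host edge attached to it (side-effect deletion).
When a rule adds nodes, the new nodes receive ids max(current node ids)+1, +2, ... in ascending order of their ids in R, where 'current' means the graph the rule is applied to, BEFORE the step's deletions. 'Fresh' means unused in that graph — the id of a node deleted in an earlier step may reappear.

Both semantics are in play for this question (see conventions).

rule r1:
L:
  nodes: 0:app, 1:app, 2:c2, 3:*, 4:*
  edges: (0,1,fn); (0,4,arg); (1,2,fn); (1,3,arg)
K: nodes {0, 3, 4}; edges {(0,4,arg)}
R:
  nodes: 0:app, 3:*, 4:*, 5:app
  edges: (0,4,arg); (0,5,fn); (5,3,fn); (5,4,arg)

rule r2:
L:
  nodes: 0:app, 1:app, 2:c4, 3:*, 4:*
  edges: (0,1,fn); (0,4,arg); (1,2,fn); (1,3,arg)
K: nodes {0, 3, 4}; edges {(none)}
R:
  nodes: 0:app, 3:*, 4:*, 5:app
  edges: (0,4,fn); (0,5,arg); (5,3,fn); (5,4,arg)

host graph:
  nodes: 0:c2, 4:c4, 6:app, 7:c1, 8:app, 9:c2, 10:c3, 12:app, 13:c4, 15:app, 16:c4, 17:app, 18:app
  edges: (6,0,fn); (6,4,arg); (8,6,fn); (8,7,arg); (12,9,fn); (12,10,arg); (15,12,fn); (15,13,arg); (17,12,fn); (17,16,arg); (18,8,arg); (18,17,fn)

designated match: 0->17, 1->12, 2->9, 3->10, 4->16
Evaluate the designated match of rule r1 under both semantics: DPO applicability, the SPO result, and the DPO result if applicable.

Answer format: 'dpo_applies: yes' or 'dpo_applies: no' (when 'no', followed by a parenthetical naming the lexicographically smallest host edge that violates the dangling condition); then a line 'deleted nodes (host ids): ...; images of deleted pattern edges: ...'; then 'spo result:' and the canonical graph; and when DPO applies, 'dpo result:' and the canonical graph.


dpo_applies: no
(the rule deletes node 12, which keeps host edge (15,12,fn) outside the match image — the dangling condition fails, DPO blocks; SPO proceeds and side-deletes such edges)
deleted nodes (host ids): 9, 12; images of deleted pattern edges: (12,9,fn); (12,10,arg); (17,12,fn)
spo result:
nodes: 0:c2, 4:c4, 6:app, 7:c1, 8:app, 10:c3, 13:c4, 15:app, 16:c4, 17:app, 18:app, 19:app
edges: (6,0,fn); (6,4,arg); (8,6,fn); (8,7,arg); (15,13,arg); (17,16,arg); (17,19,fn); (18,8,arg); (18,17,fn); (19,10,fn); (19,16,arg)


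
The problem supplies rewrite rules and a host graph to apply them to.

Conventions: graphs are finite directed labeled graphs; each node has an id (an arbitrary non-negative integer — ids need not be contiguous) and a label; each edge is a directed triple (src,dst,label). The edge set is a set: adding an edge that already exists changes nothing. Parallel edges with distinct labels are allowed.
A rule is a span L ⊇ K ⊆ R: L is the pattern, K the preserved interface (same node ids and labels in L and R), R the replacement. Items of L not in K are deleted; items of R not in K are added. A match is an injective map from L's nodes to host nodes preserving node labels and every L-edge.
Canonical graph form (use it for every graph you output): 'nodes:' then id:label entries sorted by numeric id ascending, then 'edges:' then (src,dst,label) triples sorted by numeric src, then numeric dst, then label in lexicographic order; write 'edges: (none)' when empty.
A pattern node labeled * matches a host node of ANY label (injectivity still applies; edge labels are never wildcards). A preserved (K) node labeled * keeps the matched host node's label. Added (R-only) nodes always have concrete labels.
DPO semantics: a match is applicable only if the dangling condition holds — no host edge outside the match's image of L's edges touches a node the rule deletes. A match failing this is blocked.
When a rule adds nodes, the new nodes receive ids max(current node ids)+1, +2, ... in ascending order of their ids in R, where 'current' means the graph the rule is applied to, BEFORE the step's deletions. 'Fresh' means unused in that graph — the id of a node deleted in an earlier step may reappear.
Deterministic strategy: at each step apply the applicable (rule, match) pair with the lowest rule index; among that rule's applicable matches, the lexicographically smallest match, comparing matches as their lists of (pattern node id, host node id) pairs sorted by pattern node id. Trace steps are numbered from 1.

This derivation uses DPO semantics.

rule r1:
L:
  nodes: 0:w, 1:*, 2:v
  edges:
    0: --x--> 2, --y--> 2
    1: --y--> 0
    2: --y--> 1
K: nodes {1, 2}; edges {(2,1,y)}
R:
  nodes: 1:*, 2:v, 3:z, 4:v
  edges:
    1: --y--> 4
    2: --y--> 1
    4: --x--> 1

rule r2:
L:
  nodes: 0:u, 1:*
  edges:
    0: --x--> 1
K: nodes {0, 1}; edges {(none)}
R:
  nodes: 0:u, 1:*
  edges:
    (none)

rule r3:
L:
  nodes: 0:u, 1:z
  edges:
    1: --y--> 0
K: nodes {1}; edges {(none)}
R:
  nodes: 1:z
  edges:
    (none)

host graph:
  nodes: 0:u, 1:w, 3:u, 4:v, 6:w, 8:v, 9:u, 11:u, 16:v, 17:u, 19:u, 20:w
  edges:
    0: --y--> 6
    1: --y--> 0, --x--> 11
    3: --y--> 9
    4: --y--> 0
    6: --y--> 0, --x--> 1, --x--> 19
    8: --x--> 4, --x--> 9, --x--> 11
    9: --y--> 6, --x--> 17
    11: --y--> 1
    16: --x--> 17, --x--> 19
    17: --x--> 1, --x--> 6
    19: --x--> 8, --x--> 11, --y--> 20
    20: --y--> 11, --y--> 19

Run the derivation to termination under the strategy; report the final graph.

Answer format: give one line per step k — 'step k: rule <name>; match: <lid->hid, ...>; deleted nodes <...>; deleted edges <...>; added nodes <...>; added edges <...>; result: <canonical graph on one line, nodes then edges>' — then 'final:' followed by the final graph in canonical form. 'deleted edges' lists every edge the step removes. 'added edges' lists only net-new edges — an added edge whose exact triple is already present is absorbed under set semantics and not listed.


step 1: rule r2; match: 0->9, 1->17; deleted nodes (none); deleted edges (9,17,x); added nodes (none); added edges (none); result: nodes: 0:u, 1:w, 3:u, 4:v, 6:w, 8:v, 9:u, 11:u, 16:v, 17:u, 19:u, 20:w edges: (0,6,y); (1,0,y); (1,11,x); (3,9,y); (4,0,y); (6,0,y); (6,1,x); (6,19,x); (8,4,x); (8,9,x); (8,11,x); (9,6,y); (11,1,y); (16,17,x); (16,19,x); (17,1,x); (17,6,x); (19,8,x); (19,11,x); (19,20,y); (20,11,y); (20,19,y)
step 2: rule r2; match: 0->17, 1->1; deleted nodes (none); deleted edges (17,1,x); added nodes (none); added edges (none); result: nodes: 0:u, 1:w, 3:u, 4:v, 6:w, 8:v, 9:u, 11:u, 16:v, 17:u, 19:u, 20:w edges: (0,6,y); (1,0,y); (1,11,x); (3,9,y); (4,0,y); (6,0,y); (6,1,x); (6,19,x); (8,4,x); (8,9,x); (8,11,x); (9,6,y); (11,1,y); (16,17,x); (16,19,x); (17,6,x); (19,8,x); (19,11,x); (19,20,y); (20,11,y); (20,19,y)
step 3: rule r2; match: 0->17, 1->6; deleted nodes (none); deleted edges (17,6,x); added nodes (none); added edges (none); result: nodes: 0:u, 1:w, 3:u, 4:v, 6:w, 8:v, 9:u, 11:u, 16:v, 17:u, 19:u, 20:w edges: (0,6,y); (1,0,y); (1,11,x); (3,9,y); (4,0,y); (6,0,y); (6,1,x); (6,19,x); (8,4,x); (8,9,x); (8,11,x); (9,6,y); (11,1,y); (16,17,x); (16,19,x); (19,8,x); (19,11,x); (19,20,y); (20,11,y); (20,19,y)
step 4: rule r2; match: 0->19, 1->8; deleted nodes (none); deleted edges (19,8,x); added nodes (none); added edges (none); result: nodes: 0:u, 1:w, 3:u, 4:v, 6:w, 8:v, 9:u, 11:u, 16:v, 17:u, 19:u, 20:w edges: (0,6,y); (1,0,y); (1,11,x); (3,9,y); (4,0,y); (6,0,y); (6,1,x); (6,19,x); (8,4,x); (8,9,x); (8,11,x); (9,6,y); (11,1,y); (16,17,x); (16,19,x); (19,11,x); (19,20,y); (20,11,y); (20,19,y)
step 5: rule r2; match: 0->19, 1->11; deleted nodes (none); deleted edges (19,11,x); added nodes (none); added edges (none); result: nodes: 0:u, 1:w, 3:u, 4:v, 6:w, 8:v, 9:u, 11:u, 16:v, 17:u, 19:u, 20:w edges: (0,6,y); (1,0,y); (1,11,x); (3,9,y); (4,0,y); (6,0,y); (6,1,x); (6,19,x); (8,4,x); (8,9,x); (8,11,x); (9,6,y); (11,1,y); (16,17,x); (16,19,x); (19,20,y); (20,11,y); (20,19,y)
final:
nodes: 0:u, 1:w, 3:u, 4:v, 6:w, 8:v, 9:u, 11:u, 16:v, 17:u, 19:u, 20:w
edges: (0,6,y); (1,0,y); (1,11,x); (3,9,y); (4,0,y); (6,0,y); (6,1,x); (6,19,x); (8,4,x); (8,9,x); (8,11,x); (9,6,y); (11,1,y); (16,17,x); (16,19,x); (19,20,y); (20,11,y); (20,19,y)
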